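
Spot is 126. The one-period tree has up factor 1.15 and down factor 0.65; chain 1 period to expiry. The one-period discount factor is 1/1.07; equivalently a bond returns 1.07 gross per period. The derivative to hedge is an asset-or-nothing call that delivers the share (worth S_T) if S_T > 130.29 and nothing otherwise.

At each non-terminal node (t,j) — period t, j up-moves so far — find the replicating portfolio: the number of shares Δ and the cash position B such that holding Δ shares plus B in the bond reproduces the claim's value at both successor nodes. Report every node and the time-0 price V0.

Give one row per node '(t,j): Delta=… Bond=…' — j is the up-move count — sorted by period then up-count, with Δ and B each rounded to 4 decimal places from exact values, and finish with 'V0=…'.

(0,0): Delta=2.3000 Bond=-176.0467
V0=113.7533

Under the risk-neutral measure, an up-move has probability p* = (R−d)/(u−d) = 0.8400 and values discount at R = 1.07.
At expiry t=1: V(1,0)=0.0000, V(1,1)=144.9000
Node (0,0) S=126.0000: V=(p*·144.9000+(1−p*)·0.0000)/1.07=113.7533; Δ=(144.9000−0.0000)/(144.9000−81.9000)=2.3000; B=V−Δ·S=-176.0467
Root portfolio cost Δ·126+B reproduces V0=113.7533.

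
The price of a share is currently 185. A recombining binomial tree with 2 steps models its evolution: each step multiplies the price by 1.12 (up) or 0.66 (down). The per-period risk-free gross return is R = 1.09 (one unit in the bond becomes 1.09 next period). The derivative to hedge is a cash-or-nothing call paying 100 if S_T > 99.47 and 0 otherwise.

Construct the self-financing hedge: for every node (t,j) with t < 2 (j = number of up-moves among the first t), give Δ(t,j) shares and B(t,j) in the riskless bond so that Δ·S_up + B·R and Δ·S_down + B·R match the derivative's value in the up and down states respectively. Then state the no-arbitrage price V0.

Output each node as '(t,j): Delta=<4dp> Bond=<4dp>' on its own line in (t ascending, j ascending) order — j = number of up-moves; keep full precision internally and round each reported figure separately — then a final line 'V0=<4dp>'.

(0,0): Delta=0.0703 Bond=70.8029
(1,0): Delta=1.7804 Bond=-131.6314
(1,1): Delta=0.0000 Bond=91.7431
V0=83.8100

Since d<R<u, set p* = (R−d)/(u−d) = 0.9348; price each node as the discounted p*-expectation of its children.
Terminal values V(2,·): V(2,0)=0.0000, V(2,1)=100.0000, V(2,2)=100.0000
Node (1,0) S=122.1000: V=(p*·100.0000+(1−p*)·0.0000)/1.09=85.7599; Δ=(100.0000−0.0000)/(136.7520−80.5860)=1.7804; B=V−Δ·S=-131.6314
Node (1,1) S=207.2000: V=(p*·100.0000+(1−p*)·100.0000)/1.09=91.7431; Δ=(100.0000−100.0000)/(232.0640−136.7520)=0.0000; B=V−Δ·S=91.7431
Node (0,0) S=185.0000: V=(p*·91.7431+(1−p*)·85.7599)/1.09=83.8100; Δ=(91.7431−85.7599)/(207.2000−122.1000)=0.0703; B=V−Δ·S=70.8029
Check: Δ(0,0)·S0 + B(0,0) = 83.8100 = V0.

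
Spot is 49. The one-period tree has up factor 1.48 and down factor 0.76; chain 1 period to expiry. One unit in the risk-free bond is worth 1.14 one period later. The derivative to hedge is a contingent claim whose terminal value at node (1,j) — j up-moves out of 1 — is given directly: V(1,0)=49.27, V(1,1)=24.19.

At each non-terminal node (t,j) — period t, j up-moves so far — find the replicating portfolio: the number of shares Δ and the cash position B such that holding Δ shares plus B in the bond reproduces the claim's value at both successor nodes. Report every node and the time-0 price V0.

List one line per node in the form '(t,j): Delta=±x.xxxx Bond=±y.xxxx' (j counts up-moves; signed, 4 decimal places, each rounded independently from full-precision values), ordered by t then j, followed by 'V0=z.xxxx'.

(0,0): Delta=-0.7109 Bond=66.4415
V0=31.6082

Since d<R<u, set p* = (R−d)/(u−d) = 0.5278; price each node as the discounted p*-expectation of its children.
At expiry t=1: V(1,0)=49.2700, V(1,1)=24.1900
  t=0,j=0: stock 49.0000 → up 72.5200 (V=24.1900), down 37.2400 (V=49.2700). Price 31.6082; hedge Δ=-0.7109, bond B=66.4415.
The time-0 hedge costs 31.6082, which is the no-arbitrage price.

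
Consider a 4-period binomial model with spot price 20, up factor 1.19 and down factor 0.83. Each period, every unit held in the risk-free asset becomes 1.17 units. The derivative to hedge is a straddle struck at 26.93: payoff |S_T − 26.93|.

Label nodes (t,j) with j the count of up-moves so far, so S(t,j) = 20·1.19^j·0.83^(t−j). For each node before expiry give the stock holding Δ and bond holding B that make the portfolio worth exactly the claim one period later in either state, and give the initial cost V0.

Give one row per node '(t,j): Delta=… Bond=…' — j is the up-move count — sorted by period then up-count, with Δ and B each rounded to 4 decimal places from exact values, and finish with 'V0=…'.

No-arbitrage ⇒ martingale measure with p* = (R−d)/(u−d) = 0.9444.
At expiry t=4: V(4,0)=17.4383, V(4,1)=13.3215, V(4,2)=7.4190, V(4,3)=1.0436, V(4,4)=13.1768
  t=3,j=0: stock 11.4357 → up 13.6085 (V=13.3215), down 9.4917 (V=17.4383). Price 11.5814; hedge Δ=-1.0000, bond B=23.0171.
  t=3,j=1: stock 16.3958 → up 19.5110 (V=7.4190), down 13.6085 (V=13.3215). Price 6.6213; hedge Δ=-1.0000, bond B=23.0171.
  t=3,j=2: stock 23.5073 → up 27.9736 (V=1.0436), down 19.5110 (V=7.4190). Price 1.1947; hedge Δ=-0.7534, bond B=18.9040.
  t=3,j=3: stock 33.7032 → up 40.1068 (V=13.1768), down 27.9736 (V=1.0436). Price 10.6861; hedge Δ=1.0000, bond B=-23.0171.
  t=2,j=0: stock 13.7780 → up 16.3958 (V=6.6213), down 11.4357 (V=11.5814). Price 5.8947; hedge Δ=-1.0000, bond B=19.6727.
  t=2,j=1: stock 19.7540 → up 23.5073 (V=1.1947), down 16.3958 (V=6.6213). Price 1.2788; hedge Δ=-0.7631, bond B=16.3526.
  t=2,j=2: stock 28.3220 → up 33.7032 (V=10.6861), down 23.5073 (V=1.1947). Price 8.6827; hedge Δ=0.9309, bond B=-17.6822.
  t=1,j=0: stock 16.6000 → up 19.7540 (V=1.2788), down 13.7780 (V=5.8947). Price 1.3122; hedge Δ=-0.7724, bond B=14.1342.
  t=1,j=1: stock 23.8000 → up 28.3220 (V=8.6827), down 19.7540 (V=1.2788). Price 7.0696; hedge Δ=0.8641, bond B=-13.4969.
  t=0,j=0: stock 20.0000 → up 23.8000 (V=7.0696), down 16.6000 (V=1.3122). Price 5.7690; hedge Δ=0.7996, bond B=-10.2238.
Each (Δ,B) replicates both successor values, so the strategy is self-financing and V0 is arbitrage-free.

(0,0): Delta=0.7996 Bond=-10.2238
(1,0): Delta=-0.7724 Bond=14.1342
(1,1): Delta=0.8641 Bond=-13.4969
(2,0): Delta=-1.0000 Bond=19.6727
(2,1): Delta=-0.7631 Bond=16.3526
(2,2): Delta=0.9309 Bond=-17.6822
(3,0): Delta=-1.0000 Bond=23.0171
(3,1): Delta=-1.0000 Bond=23.0171
(3,2): Delta=-0.7534 Bond=18.9040
(3,3): Delta=1.0000 Bond=-23.0171
V0=5.7690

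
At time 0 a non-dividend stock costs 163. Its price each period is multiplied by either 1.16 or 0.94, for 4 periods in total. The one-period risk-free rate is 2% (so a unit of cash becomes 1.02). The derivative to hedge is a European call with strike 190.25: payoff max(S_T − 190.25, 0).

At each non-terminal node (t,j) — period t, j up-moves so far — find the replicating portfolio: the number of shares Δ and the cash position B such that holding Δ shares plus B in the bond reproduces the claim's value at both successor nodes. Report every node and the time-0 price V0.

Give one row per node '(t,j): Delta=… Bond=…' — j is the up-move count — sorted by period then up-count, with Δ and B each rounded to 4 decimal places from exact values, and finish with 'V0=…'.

Under the risk-neutral measure, an up-move has probability p* = (R−d)/(u−d) = 0.3636 and values discount at R = 1.02.
Terminal payoffs: V(4,0)=0.0000, V(4,1)=0.0000, V(4,2)=3.5525, V(4,3)=48.9105, V(4,4)=104.8842
Node (3,0) S=135.3852: V=(p*·0.0000+(1−p*)·0.0000)/1.02=0.0000; Δ=(0.0000−0.0000)/(157.0468−127.2621)=0.0000; B=V−Δ·S=0.0000
Node (3,1) S=167.0711: V=(p*·3.5525+(1−p*)·0.0000)/1.02=1.2665; Δ=(3.5525−0.0000)/(193.8025−157.0468)=0.0967; B=V−Δ·S=-14.8811
Node (3,2) S=206.1728: V=(p*·48.9105+(1−p*)·3.5525)/1.02=19.6532; Δ=(48.9105−3.5525)/(239.1605−193.8025)=1.0000; B=V−Δ·S=-186.5196
Node (3,3) S=254.4260: V=(p*·104.8842+(1−p*)·48.9105)/1.02=67.9064; Δ=(104.8842−48.9105)/(295.1342−239.1605)=1.0000; B=V−Δ·S=-186.5196
Node (2,0) S=144.0268: V=(p*·1.2665+(1−p*)·0.0000)/1.02=0.4515; Δ=(1.2665−0.0000)/(167.0711−135.3852)=0.0400; B=V−Δ·S=-5.3052
Node (2,1) S=177.7352: V=(p*·19.6532+(1−p*)·1.2665)/1.02=7.7966; Δ=(19.6532−1.2665)/(206.1728−167.0711)=0.4702; B=V−Δ·S=-75.7795
Node (2,2) S=219.3328: V=(p*·67.9064+(1−p*)·19.6532)/1.02=36.4704; Δ=(67.9064−19.6532)/(254.4260−206.1728)=1.0000; B=V−Δ·S=-182.8624
Node (1,0) S=153.2200: V=(p*·7.7966+(1−p*)·0.4515)/1.02=3.0612; Δ=(7.7966−0.4515)/(177.7352−144.0268)=0.2179; B=V−Δ·S=-30.3257
Node (1,1) S=189.0800: V=(p*·36.4704+(1−p*)·7.7966)/1.02=17.8661; Δ=(36.4704−7.7966)/(219.3328−177.7352)=0.6893; B=V−Δ·S=-112.4693
Node (0,0) S=163.0000: V=(p*·17.8661+(1−p*)·3.0612)/1.02=8.2793; Δ=(17.8661−3.0612)/(189.0800−153.2200)=0.4129; B=V−Δ·S=-59.0158
The time-0 hedge costs 8.2793, which is the no-arbitrage price.

(0,0): Delta=0.4129 Bond=-59.0158
(1,0): Delta=0.2179 Bond=-30.3257
(1,1): Delta=0.6893 Bond=-112.4693
(2,0): Delta=0.0400 Bond=-5.3052
(2,1): Delta=0.4702 Bond=-75.7795
(2,2): Delta=1.0000 Bond=-182.8624
(3,0): Delta=0.0000 Bond=0.0000
(3,1): Delta=0.0967 Bond=-14.8811
(3,2): Delta=1.0000 Bond=-186.5196
(3,3): Delta=1.0000 Bond=-186.5196
V0=8.2793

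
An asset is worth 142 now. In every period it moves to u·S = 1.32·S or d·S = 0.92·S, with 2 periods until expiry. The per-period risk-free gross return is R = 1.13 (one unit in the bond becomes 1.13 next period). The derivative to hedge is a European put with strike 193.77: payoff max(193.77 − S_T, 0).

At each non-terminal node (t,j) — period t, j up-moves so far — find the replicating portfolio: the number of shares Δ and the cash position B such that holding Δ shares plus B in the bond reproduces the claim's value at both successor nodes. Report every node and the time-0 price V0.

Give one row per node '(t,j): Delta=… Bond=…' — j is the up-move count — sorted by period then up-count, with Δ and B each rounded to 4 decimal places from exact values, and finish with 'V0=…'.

Since d<R<u, set p* = (R−d)/(u−d) = 0.5250; price each node as the discounted p*-expectation of its children.
Terminal values V(2,·): V(2,0)=73.5812, V(2,1)=21.3252, V(2,2)=0.0000
Node (1,0) S=130.6400: V=(p*·21.3252+(1−p*)·73.5812)/1.13=40.8379; Δ=(21.3252−73.5812)/(172.4448−120.1888)=-1.0000; B=V−Δ·S=171.4779
Node (1,1) S=187.4400: V=(p*·0.0000+(1−p*)·21.3252)/1.13=8.9641; Δ=(0.0000−21.3252)/(247.4208−172.4448)=-0.2844; B=V−Δ·S=62.2771
Node (0,0) S=142.0000: V=(p*·8.9641+(1−p*)·40.8379)/1.13=21.3311; Δ=(8.9641−40.8379)/(187.4400−130.6400)=-0.5612; B=V−Δ·S=101.0155
Each (Δ,B) replicates both successor values, so the strategy is self-financing and V0 is arbitrage-free.

(0,0): Delta=-0.5612 Bond=101.0155
(1,0): Delta=-1.0000 Bond=171.4779
(1,1): Delta=-0.2844 Bond=62.2771
V0=21.3311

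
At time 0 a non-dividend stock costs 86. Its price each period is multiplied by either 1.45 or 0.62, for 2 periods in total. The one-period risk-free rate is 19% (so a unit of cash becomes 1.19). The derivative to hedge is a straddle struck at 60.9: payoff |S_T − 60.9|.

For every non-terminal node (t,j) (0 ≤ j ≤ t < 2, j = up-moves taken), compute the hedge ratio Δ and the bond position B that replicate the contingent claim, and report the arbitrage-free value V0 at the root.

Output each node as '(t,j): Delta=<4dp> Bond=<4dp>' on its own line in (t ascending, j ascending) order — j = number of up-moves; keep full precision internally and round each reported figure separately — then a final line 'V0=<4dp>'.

No-arbitrage ⇒ martingale measure with p* = (R−d)/(u−d) = 0.6867.
Payoff layer (t=2): V(2,0)=27.8416, V(2,1)=16.4140, V(2,2)=119.9150
Node (1,0) S=53.3200: V=(p*·16.4140+(1−p*)·27.8416)/1.19=16.8015; Δ=(16.4140−27.8416)/(77.3140−33.0584)=-0.2582; B=V−Δ·S=30.5696
Node (1,1) S=124.7000: V=(p*·119.9150+(1−p*)·16.4140)/1.19=73.5235; Δ=(119.9150−16.4140)/(180.8150−77.3140)=1.0000; B=V−Δ·S=-51.1765
Node (0,0) S=86.0000: V=(p*·73.5235+(1−p*)·16.8015)/1.19=46.8531; Δ=(73.5235−16.8015)/(124.7000−53.3200)=0.7946; B=V−Δ·S=-21.4868
Check: Δ(0,0)·S0 + B(0,0) = 46.8531 = V0.

(0,0): Delta=0.7946 Bond=-21.4868
(1,0): Delta=-0.2582 Bond=30.5696
(1,1): Delta=1.0000 Bond=-51.1765
V0=46.8531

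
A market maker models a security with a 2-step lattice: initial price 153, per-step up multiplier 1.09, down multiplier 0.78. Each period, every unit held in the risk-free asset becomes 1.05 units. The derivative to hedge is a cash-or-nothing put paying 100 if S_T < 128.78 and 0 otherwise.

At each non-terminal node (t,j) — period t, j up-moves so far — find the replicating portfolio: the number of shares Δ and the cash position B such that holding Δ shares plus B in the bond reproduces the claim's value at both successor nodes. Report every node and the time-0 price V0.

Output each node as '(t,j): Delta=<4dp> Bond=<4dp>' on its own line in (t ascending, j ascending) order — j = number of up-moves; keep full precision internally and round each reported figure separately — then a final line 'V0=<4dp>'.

Since d<R<u, set p* = (R−d)/(u−d) = 0.8710; price each node as the discounted p*-expectation of its children.
Terminal payoffs: V(2,0)=100.0000, V(2,1)=0.0000, V(2,2)=0.0000
(1,0): S=119.3400. Δ = (V_up−V_dn)/(S_up−S_dn) = (0.0000−100.0000)/(130.0806−93.0852) = -2.7030. V = [p*·0.0000 + (1−p*)·100.0000]/1.05 = 12.2888. B = V − Δ·S = 334.8694.
(1,1): S=166.7700. Δ = (V_up−V_dn)/(S_up−S_dn) = (0.0000−0.0000)/(181.7793−130.0806) = 0.0000. V = [p*·0.0000 + (1−p*)·0.0000]/1.05 = 0.0000. B = V − Δ·S = 0.0000.
(0,0): S=153.0000. Δ = (V_up−V_dn)/(S_up−S_dn) = (0.0000−12.2888)/(166.7700−119.3400) = -0.2591. V = [p*·0.0000 + (1−p*)·12.2888]/1.05 = 1.5101. B = V − Δ·S = 41.1514.
Self-financing check: at every node Δ·S+B equals the discounted successor values.

(0,0): Delta=-0.2591 Bond=41.1514
(1,0): Delta=-2.7030 Bond=334.8694
(1,1): Delta=0.0000 Bond=0.0000
V0=1.5101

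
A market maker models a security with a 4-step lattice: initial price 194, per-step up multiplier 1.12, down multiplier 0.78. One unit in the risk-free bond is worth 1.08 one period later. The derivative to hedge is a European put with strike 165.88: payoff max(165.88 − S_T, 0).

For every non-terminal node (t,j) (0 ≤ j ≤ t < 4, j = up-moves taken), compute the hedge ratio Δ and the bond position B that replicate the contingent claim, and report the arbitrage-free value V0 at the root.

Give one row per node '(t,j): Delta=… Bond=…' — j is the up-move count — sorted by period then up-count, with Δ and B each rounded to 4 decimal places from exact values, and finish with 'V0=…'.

Under the risk-neutral measure, an up-move has probability p* = (R−d)/(u−d) = 0.8824 and values discount at R = 1.08.
Terminal payoffs: V(4,0)=94.0708, V(4,1)=62.7693, V(4,2)=17.8237, V(4,3)=0.0000, V(4,4)=0.0000
(3,0): S=92.0631. Δ = (V_up−V_dn)/(S_up−S_dn) = (62.7693−94.0708)/(103.1107−71.8092) = -1.0000. V = [p*·62.7693 + (1−p*)·94.0708]/1.08 = 61.5295. B = V − Δ·S = 153.5926.
(3,1): S=132.1932. Δ = (V_up−V_dn)/(S_up−S_dn) = (17.8237−62.7693)/(148.0563−103.1107) = -1.0000. V = [p*·17.8237 + (1−p*)·62.7693]/1.08 = 21.3994. B = V − Δ·S = 153.5926.
(3,2): S=189.8158. Δ = (V_up−V_dn)/(S_up−S_dn) = (0.0000−17.8237)/(212.5937−148.0563) = -0.2762. V = [p*·0.0000 + (1−p*)·17.8237]/1.08 = 1.9416. B = V − Δ·S = 54.3641.
(3,3): S=272.5560. Δ = (V_up−V_dn)/(S_up−S_dn) = (0.0000−0.0000)/(305.2628−212.5937) = 0.0000. V = [p*·0.0000 + (1−p*)·0.0000]/1.08 = 0.0000. B = V − Δ·S = 0.0000.
(2,0): S=118.0296. Δ = (V_up−V_dn)/(S_up−S_dn) = (21.3994−61.5295)/(132.1932−92.0631) = -1.0000. V = [p*·21.3994 + (1−p*)·61.5295]/1.08 = 24.1858. B = V − Δ·S = 142.2154.
(2,1): S=169.4784. Δ = (V_up−V_dn)/(S_up−S_dn) = (1.9416−21.3994)/(189.8158−132.1932) = -0.3377. V = [p*·1.9416 + (1−p*)·21.3994]/1.08 = 3.9173. B = V − Δ·S = 61.1464.
(2,2): S=243.3536. Δ = (V_up−V_dn)/(S_up−S_dn) = (0.0000−1.9416)/(272.5560−189.8158) = -0.0235. V = [p*·0.0000 + (1−p*)·1.9416]/1.08 = 0.2115. B = V − Δ·S = 5.9220.
(1,0): S=151.3200. Δ = (V_up−V_dn)/(S_up−S_dn) = (3.9173−24.1858)/(169.4784−118.0296) = -0.3940. V = [p*·3.9173 + (1−p*)·24.1858]/1.08 = 5.8351. B = V − Δ·S = 65.4480.
(1,1): S=217.2800. Δ = (V_up−V_dn)/(S_up−S_dn) = (0.2115−3.9173)/(243.3536−169.4784) = -0.0502. V = [p*·0.2115 + (1−p*)·3.9173]/1.08 = 0.5995. B = V − Δ·S = 11.4991.
(0,0): S=194.0000. Δ = (V_up−V_dn)/(S_up−S_dn) = (0.5995−5.8351)/(217.2800−151.3200) = -0.0794. V = [p*·0.5995 + (1−p*)·5.8351]/1.08 = 1.1254. B = V − Δ·S = 16.5241.
Self-financing check: at every node Δ·S+B equals the discounted successor values.

(0,0): Delta=-0.0794 Bond=16.5241
(1,0): Delta=-0.3940 Bond=65.4480
(1,1): Delta=-0.0502 Bond=11.4991
(2,0): Delta=-1.0000 Bond=142.2154
(2,1): Delta=-0.3377 Bond=61.1464
(2,2): Delta=-0.0235 Bond=5.9220
(3,0): Delta=-1.0000 Bond=153.5926
(3,1): Delta=-1.0000 Bond=153.5926
(3,2): Delta=-0.2762 Bond=54.3641
(3,3): Delta=0.0000 Bond=0.0000
V0=1.1254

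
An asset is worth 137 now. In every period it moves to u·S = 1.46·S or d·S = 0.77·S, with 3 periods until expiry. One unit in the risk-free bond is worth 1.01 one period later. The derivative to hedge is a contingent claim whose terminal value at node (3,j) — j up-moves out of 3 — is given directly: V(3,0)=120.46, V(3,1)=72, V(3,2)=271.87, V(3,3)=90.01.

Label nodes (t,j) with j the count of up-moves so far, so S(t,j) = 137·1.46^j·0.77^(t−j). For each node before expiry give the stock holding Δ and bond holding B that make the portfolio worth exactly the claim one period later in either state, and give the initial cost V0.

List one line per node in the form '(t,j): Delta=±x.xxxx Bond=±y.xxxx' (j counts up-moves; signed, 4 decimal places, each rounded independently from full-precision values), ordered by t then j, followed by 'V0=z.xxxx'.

Since d<R<u, set p* = (R−d)/(u−d) = 0.3478; price each node as the discounted p*-expectation of its children.
At expiry t=3: V(3,0)=120.4600, V(3,1)=72.0000, V(3,2)=271.8700, V(3,3)=90.0100
Node (2,0) S=81.2273: V=(p*·72.0000+(1−p*)·120.4600)/1.01=102.5786; Δ=(72.0000−120.4600)/(118.5919−62.5450)=-0.8646; B=V−Δ·S=172.8104
Node (2,1) S=154.0154: V=(p*·271.8700+(1−p*)·72.0000)/1.01=140.1188; Δ=(271.8700−72.0000)/(224.8625−118.5919)=1.8808; B=V−Δ·S=-149.5479
Node (2,2) S=292.0292: V=(p*·90.0100+(1−p*)·271.8700)/1.01=206.5489; Δ=(90.0100−271.8700)/(426.3626−224.8625)=-0.9025; B=V−Δ·S=470.1141
Node (1,0) S=105.4900: V=(p*·140.1188+(1−p*)·102.5786)/1.01=114.4911; Δ=(140.1188−102.5786)/(154.0154−81.2273)=0.5157; B=V−Δ·S=60.0850
Node (1,1) S=200.0200: V=(p*·206.5489+(1−p*)·140.1188)/1.01=161.6088; Δ=(206.5489−140.1188)/(292.0292−154.0154)=0.4813; B=V−Δ·S=65.3334
Node (0,0) S=137.0000: V=(p*·161.6088+(1−p*)·114.4911)/1.01=129.5841; Δ=(161.6088−114.4911)/(200.0200−105.4900)=0.4984; B=V−Δ·S=61.2975
Check: Δ(0,0)·S0 + B(0,0) = 129.5841 = V0.

(0,0): Delta=0.4984 Bond=61.2975
(1,0): Delta=0.5157 Bond=60.0850
(1,1): Delta=0.4813 Bond=65.3334
(2,0): Delta=-0.8646 Bond=172.8104
(2,1): Delta=1.8808 Bond=-149.5479
(2,2): Delta=-0.9025 Bond=470.1141
V0=129.5841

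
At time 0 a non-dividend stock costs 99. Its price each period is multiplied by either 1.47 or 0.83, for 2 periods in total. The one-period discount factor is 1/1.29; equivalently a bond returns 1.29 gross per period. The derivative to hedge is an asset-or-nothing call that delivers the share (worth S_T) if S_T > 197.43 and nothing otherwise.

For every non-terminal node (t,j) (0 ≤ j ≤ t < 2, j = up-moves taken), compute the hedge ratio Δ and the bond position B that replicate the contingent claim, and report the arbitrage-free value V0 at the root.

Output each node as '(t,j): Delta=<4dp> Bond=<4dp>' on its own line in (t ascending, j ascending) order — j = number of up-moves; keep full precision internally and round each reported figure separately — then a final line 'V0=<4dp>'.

(0,0): Delta=1.8812 Bond=-119.8302
(1,0): Delta=0.0000 Bond=0.0000
(1,1): Delta=2.2969 Bond=-215.0692
V0=66.4119

Under the risk-neutral measure, an up-move has probability p* = (R−d)/(u−d) = 0.7188 and values discount at R = 1.29.
Terminal values V(2,·): V(2,0)=0.0000, V(2,1)=0.0000, V(2,2)=213.9291
(1,0): S=82.1700. Δ = (V_up−V_dn)/(S_up−S_dn) = (0.0000−0.0000)/(120.7899−68.2011) = 0.0000. V = [p*·0.0000 + (1−p*)·0.0000]/1.29 = 0.0000. B = V − Δ·S = 0.0000.
(1,1): S=145.5300. Δ = (V_up−V_dn)/(S_up−S_dn) = (213.9291−0.0000)/(213.9291−120.7899) = 2.2969. V = [p*·213.9291 + (1−p*)·0.0000]/1.29 = 119.1950. B = V − Δ·S = -215.0692.
(0,0): S=99.0000. Δ = (V_up−V_dn)/(S_up−S_dn) = (119.1950−0.0000)/(145.5300−82.1700) = 1.8812. V = [p*·119.1950 + (1−p*)·0.0000]/1.29 = 66.4119. B = V − Δ·S = -119.8302.
Each (Δ,B) replicates both successor values, so the strategy is self-financing and V0 is arbitrage-free.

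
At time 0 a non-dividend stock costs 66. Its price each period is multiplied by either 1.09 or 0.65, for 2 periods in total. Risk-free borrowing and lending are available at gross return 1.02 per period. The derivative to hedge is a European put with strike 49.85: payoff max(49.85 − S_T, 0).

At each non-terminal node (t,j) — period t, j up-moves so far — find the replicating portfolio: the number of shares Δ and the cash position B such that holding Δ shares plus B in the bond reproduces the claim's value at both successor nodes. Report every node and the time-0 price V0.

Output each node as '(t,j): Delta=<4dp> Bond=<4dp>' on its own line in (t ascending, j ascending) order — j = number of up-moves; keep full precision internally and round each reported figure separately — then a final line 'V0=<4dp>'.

(0,0): Delta=-0.1891 Bond=13.8077
(1,0): Delta=-1.0000 Bond=48.8725
(1,1): Delta=-0.0976 Bond=7.5023
V0=1.3287

Under the risk-neutral measure, an up-move has probability p* = (R−d)/(u−d) = 0.8409 and values discount at R = 1.02.
At expiry t=2: V(2,0)=21.9650, V(2,1)=3.0890, V(2,2)=0.0000
(1,0): S=42.9000. Δ = (V_up−V_dn)/(S_up−S_dn) = (3.0890−21.9650)/(46.7610−27.8850) = -1.0000. V = [p*·3.0890 + (1−p*)·21.9650]/1.02 = 5.9725. B = V − Δ·S = 48.8725.
(1,1): S=71.9400. Δ = (V_up−V_dn)/(S_up−S_dn) = (0.0000−3.0890)/(78.4146−46.7610) = -0.0976. V = [p*·0.0000 + (1−p*)·3.0890]/1.02 = 0.4818. B = V − Δ·S = 7.5023.
(0,0): S=66.0000. Δ = (V_up−V_dn)/(S_up−S_dn) = (0.4818−5.9725)/(71.9400−42.9000) = -0.1891. V = [p*·0.4818 + (1−p*)·5.9725]/1.02 = 1.3287. B = V − Δ·S = 13.8077.
Self-financing check: at every node Δ·S+B equals the discounted successor values.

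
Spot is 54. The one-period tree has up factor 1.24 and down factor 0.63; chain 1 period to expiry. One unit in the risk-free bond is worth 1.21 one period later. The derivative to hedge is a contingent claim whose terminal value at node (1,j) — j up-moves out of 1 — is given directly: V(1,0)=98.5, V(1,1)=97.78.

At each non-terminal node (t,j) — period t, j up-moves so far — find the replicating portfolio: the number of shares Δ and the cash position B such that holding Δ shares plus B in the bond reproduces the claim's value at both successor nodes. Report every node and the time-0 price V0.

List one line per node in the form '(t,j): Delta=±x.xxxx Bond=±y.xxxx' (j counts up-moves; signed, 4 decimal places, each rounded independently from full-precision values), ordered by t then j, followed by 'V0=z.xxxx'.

No-arbitrage ⇒ martingale measure with p* = (R−d)/(u−d) = 0.9508.
Payoff layer (t=1): V(1,0)=98.5000, V(1,1)=97.7800
Node (0,0) S=54.0000: V=(p*·97.7800+(1−p*)·98.5000)/1.21=80.8392; Δ=(97.7800−98.5000)/(66.9600−34.0200)=-0.0219; B=V−Δ·S=82.0195
Root portfolio cost Δ·54+B reproduces V0=80.8392.

(0,0): Delta=-0.0219 Bond=82.0195
V0=80.8392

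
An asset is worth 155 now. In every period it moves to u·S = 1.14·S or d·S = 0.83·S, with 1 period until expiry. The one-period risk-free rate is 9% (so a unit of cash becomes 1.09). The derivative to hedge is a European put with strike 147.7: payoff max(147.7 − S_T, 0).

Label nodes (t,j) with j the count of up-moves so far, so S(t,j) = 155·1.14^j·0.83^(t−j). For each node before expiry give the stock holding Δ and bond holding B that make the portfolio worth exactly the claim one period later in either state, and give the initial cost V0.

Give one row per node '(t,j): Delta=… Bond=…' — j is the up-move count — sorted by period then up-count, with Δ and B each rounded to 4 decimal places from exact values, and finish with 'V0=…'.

No-arbitrage ⇒ martingale measure with p* = (R−d)/(u−d) = 0.8387.
At expiry t=1: V(1,0)=19.0500, V(1,1)=0.0000
  t=0,j=0: stock 155.0000 → up 176.7000 (V=0.0000), down 128.6500 (V=19.0500). Price 2.8189; hedge Δ=-0.3965, bond B=64.2705.
The time-0 hedge costs 2.8189, which is the no-arbitrage price.

(0,0): Delta=-0.3965 Bond=64.2705
V0=2.8189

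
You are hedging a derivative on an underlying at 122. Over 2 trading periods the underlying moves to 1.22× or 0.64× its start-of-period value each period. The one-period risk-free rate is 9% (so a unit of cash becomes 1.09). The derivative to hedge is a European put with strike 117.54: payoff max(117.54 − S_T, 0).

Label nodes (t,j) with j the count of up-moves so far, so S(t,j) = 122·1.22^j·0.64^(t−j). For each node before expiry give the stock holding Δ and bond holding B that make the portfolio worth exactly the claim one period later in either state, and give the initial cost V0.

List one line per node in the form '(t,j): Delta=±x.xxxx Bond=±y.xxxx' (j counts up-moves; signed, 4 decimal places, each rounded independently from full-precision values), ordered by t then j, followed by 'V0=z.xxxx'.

No-arbitrage ⇒ martingale measure with p* = (R−d)/(u−d) = 0.7759.
Payoff layer (t=2): V(2,0)=67.5688, V(2,1)=22.2824, V(2,2)=0.0000
  t=1,j=0: stock 78.0800 → up 95.2576 (V=22.2824), down 49.9712 (V=67.5688). Price 29.7549; hedge Δ=-1.0000, bond B=107.8349.
  t=1,j=1: stock 148.8400 → up 181.5848 (V=0.0000), down 95.2576 (V=22.2824). Price 4.5820; hedge Δ=-0.2581, bond B=42.9999.
  t=0,j=0: stock 122.0000 → up 148.8400 (V=4.5820), down 78.0800 (V=29.7549). Price 9.3800; hedge Δ=-0.3558, bond B=52.7815.
Self-financing check: at every node Δ·S+B equals the discounted successor values.

(0,0): Delta=-0.3558 Bond=52.7815
(1,0): Delta=-1.0000 Bond=107.8349
(1,1): Delta=-0.2581 Bond=42.9999
V0=9.3800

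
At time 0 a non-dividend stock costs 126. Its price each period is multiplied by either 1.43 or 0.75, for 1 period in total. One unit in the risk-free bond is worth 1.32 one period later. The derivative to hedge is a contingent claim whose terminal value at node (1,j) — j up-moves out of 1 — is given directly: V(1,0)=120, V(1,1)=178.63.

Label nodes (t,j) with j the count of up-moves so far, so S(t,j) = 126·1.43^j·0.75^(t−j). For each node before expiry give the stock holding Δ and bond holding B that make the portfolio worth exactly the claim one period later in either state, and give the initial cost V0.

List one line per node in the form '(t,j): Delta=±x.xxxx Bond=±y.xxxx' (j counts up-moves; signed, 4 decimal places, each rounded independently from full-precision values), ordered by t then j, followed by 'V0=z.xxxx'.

Under the risk-neutral measure, an up-move has probability p* = (R−d)/(u−d) = 0.8382 and values discount at R = 1.32.
Terminal payoffs: V(1,0)=120.0000, V(1,1)=178.6300
Node (0,0) S=126.0000: V=(p*·178.6300+(1−p*)·120.0000)/1.32=128.1407; Δ=(178.6300−120.0000)/(180.1800−94.5000)=0.6843; B=V−Δ·S=41.9201
The time-0 hedge costs 128.1407, which is the no-arbitrage price.

(0,0): Delta=0.6843 Bond=41.9201
V0=128.1407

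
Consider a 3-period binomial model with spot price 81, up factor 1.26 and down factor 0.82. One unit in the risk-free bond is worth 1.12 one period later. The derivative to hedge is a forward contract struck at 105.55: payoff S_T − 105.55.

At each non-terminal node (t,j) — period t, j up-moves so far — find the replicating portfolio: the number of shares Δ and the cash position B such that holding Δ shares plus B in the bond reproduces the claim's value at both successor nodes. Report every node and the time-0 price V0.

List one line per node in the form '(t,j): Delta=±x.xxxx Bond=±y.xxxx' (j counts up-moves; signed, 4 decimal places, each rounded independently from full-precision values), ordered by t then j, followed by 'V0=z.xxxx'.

(0,0): Delta=1.0000 Bond=-75.1284
(1,0): Delta=1.0000 Bond=-84.1438
(1,1): Delta=1.0000 Bond=-84.1438
(2,0): Delta=1.0000 Bond=-94.2411
(2,1): Delta=1.0000 Bond=-94.2411
(2,2): Delta=1.0000 Bond=-94.2411
V0=5.8716

Since d<R<u, set p* = (R−d)/(u−d) = 0.6818; price each node as the discounted p*-expectation of its children.
At expiry t=3: V(3,0)=-60.8892, V(3,1)=-36.9249, V(3,2)=-0.1016, V(3,3)=56.4805
(2,0): S=54.4644. Δ = (V_up−V_dn)/(S_up−S_dn) = (-36.9249−-60.8892)/(68.6251−44.6608) = 1.0000. V = [p*·-36.9249 + (1−p*)·-60.8892]/1.12 = -39.7767. B = V − Δ·S = -94.2411.
(2,1): S=83.6892. Δ = (V_up−V_dn)/(S_up−S_dn) = (-0.1016−-36.9249)/(105.4484−68.6251) = 1.0000. V = [p*·-0.1016 + (1−p*)·-36.9249]/1.12 = -10.5519. B = V − Δ·S = -94.2411.
(2,2): S=128.5956. Δ = (V_up−V_dn)/(S_up−S_dn) = (56.4805−-0.1016)/(162.0305−105.4484) = 1.0000. V = [p*·56.4805 + (1−p*)·-0.1016]/1.12 = 34.3545. B = V − Δ·S = -94.2411.
(1,0): S=66.4200. Δ = (V_up−V_dn)/(S_up−S_dn) = (-10.5519−-39.7767)/(83.6892−54.4644) = 1.0000. V = [p*·-10.5519 + (1−p*)·-39.7767]/1.12 = -17.7238. B = V − Δ·S = -84.1438.
(1,1): S=102.0600. Δ = (V_up−V_dn)/(S_up−S_dn) = (34.3545−-10.5519)/(128.5956−83.6892) = 1.0000. V = [p*·34.3545 + (1−p*)·-10.5519]/1.12 = 17.9162. B = V − Δ·S = -84.1438.
(0,0): S=81.0000. Δ = (V_up−V_dn)/(S_up−S_dn) = (17.9162−-17.7238)/(102.0600−66.4200) = 1.0000. V = [p*·17.9162 + (1−p*)·-17.7238]/1.12 = 5.8716. B = V − Δ·S = -75.1284.
Each (Δ,B) replicates both successor values, so the strategy is self-financing and V0 is arbitrage-free.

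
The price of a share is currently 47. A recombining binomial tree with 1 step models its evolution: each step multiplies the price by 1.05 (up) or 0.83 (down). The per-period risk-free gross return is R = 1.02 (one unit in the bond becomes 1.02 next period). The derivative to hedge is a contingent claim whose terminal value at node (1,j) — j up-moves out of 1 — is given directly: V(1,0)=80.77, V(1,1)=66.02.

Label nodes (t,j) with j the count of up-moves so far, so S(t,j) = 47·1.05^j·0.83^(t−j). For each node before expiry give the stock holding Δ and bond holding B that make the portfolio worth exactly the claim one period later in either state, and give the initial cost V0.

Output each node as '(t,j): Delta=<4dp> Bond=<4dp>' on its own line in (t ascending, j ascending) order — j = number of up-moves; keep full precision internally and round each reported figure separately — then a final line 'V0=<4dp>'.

(0,0): Delta=-1.4265 Bond=133.7429
V0=66.6974

No-arbitrage ⇒ martingale measure with p* = (R−d)/(u−d) = 0.8636.
Terminal payoffs: V(1,0)=80.7700, V(1,1)=66.0200
  t=0,j=0: stock 47.0000 → up 49.3500 (V=66.0200), down 39.0100 (V=80.7700). Price 66.6974; hedge Δ=-1.4265, bond B=133.7429.
Self-financing check: at every node Δ·S+B equals the discounted successor values.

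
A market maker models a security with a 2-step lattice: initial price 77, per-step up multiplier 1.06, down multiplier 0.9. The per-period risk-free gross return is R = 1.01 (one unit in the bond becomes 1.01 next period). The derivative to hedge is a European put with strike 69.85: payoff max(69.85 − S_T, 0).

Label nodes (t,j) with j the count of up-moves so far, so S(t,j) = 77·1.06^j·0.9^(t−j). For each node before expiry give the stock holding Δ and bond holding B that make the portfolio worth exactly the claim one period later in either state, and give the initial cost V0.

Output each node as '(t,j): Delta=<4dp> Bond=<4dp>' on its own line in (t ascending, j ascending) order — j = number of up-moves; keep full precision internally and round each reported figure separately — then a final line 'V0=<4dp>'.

(0,0): Delta=-0.1879 Bond=15.1808
(1,0): Delta=-0.6746 Bond=49.0644
(1,1): Delta=0.0000 Bond=0.0000
V0=0.7161

The replicating-portfolio and risk-neutral prices coincide; use p* = (1.01−0.9)/(1.06−0.9) = 0.6875 for the latter.
Payoff layer (t=2): V(2,0)=7.4800, V(2,1)=0.0000, V(2,2)=0.0000
(1,0): S=69.3000. Δ = (V_up−V_dn)/(S_up−S_dn) = (0.0000−7.4800)/(73.4580−62.3700) = -0.6746. V = [p*·0.0000 + (1−p*)·7.4800]/1.01 = 2.3144. B = V − Δ·S = 49.0644.
(1,1): S=81.6200. Δ = (V_up−V_dn)/(S_up−S_dn) = (0.0000−0.0000)/(86.5172−73.4580) = 0.0000. V = [p*·0.0000 + (1−p*)·0.0000]/1.01 = 0.0000. B = V − Δ·S = 0.0000.
(0,0): S=77.0000. Δ = (V_up−V_dn)/(S_up−S_dn) = (0.0000−2.3144)/(81.6200−69.3000) = -0.1879. V = [p*·0.0000 + (1−p*)·2.3144]/1.01 = 0.7161. B = V − Δ·S = 15.1808.
The time-0 hedge costs 0.7161, which is the no-arbitrage price.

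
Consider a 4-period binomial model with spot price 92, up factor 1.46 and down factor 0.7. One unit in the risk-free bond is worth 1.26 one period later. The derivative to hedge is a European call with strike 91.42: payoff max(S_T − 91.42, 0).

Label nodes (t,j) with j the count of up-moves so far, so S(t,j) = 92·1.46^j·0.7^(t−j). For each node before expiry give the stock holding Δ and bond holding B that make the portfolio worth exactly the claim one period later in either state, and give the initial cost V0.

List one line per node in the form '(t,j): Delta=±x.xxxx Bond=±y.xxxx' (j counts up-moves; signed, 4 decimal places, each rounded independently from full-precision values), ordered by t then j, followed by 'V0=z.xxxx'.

Risk-neutral probability p* = (R−d)/(u−d) = (1.26−0.7)/(1.46−0.7) = 0.7368.
At expiry t=4: V(4,0)=0.0000, V(4,1)=0.0000, V(4,2)=4.6725, V(4,3)=109.0016, V(4,4)=326.6021
(3,0): S=31.5560. Δ = (V_up−V_dn)/(S_up−S_dn) = (0.0000−0.0000)/(46.0718−22.0892) = 0.0000. V = [p*·0.0000 + (1−p*)·0.0000]/1.26 = 0.0000. B = V − Δ·S = 0.0000.
(3,1): S=65.8168. Δ = (V_up−V_dn)/(S_up−S_dn) = (4.6725−0.0000)/(96.0925−46.0718) = 0.0934. V = [p*·4.6725 + (1−p*)·0.0000]/1.26 = 2.7325. B = V − Δ·S = -3.4156.
(3,2): S=137.2750. Δ = (V_up−V_dn)/(S_up−S_dn) = (109.0016−4.6725)/(200.4216−96.0925) = 1.0000. V = [p*·109.0016 + (1−p*)·4.6725]/1.26 = 64.7195. B = V − Δ·S = -72.5556.
(3,3): S=286.3165. Δ = (V_up−V_dn)/(S_up−S_dn) = (326.6021−109.0016)/(418.0221−200.4216) = 1.0000. V = [p*·326.6021 + (1−p*)·109.0016]/1.26 = 213.7610. B = V − Δ·S = -72.5556.
(2,0): S=45.0800. Δ = (V_up−V_dn)/(S_up−S_dn) = (2.7325−0.0000)/(65.8168−31.5560) = 0.0798. V = [p*·2.7325 + (1−p*)·0.0000]/1.26 = 1.5979. B = V − Δ·S = -1.9974.
(2,1): S=94.0240. Δ = (V_up−V_dn)/(S_up−S_dn) = (64.7195−2.7325)/(137.2750−65.8168) = 0.8675. V = [p*·64.7195 + (1−p*)·2.7325]/1.26 = 38.4183. B = V − Δ·S = -43.1435.
(2,2): S=196.1072. Δ = (V_up−V_dn)/(S_up−S_dn) = (213.7610−64.7195)/(286.3165−137.2750) = 1.0000. V = [p*·213.7610 + (1−p*)·64.7195]/1.26 = 138.5234. B = V − Δ·S = -57.5838.
(1,0): S=64.4000. Δ = (V_up−V_dn)/(S_up−S_dn) = (38.4183−1.5979)/(94.0240−45.0800) = 0.7523. V = [p*·38.4183 + (1−p*)·1.5979]/1.26 = 22.8006. B = V − Δ·S = -25.6473.
(1,1): S=134.3200. Δ = (V_up−V_dn)/(S_up−S_dn) = (138.5234−38.4183)/(196.1072−94.0240) = 0.9806. V = [p*·138.5234 + (1−p*)·38.4183]/1.26 = 89.0317. B = V − Δ·S = -42.6855.
(0,0): S=92.0000. Δ = (V_up−V_dn)/(S_up−S_dn) = (89.0317−22.8006)/(134.3200−64.4000) = 0.9472. V = [p*·89.0317 + (1−p*)·22.8006]/1.26 = 56.8274. B = V − Δ·S = -30.3188.
Root portfolio cost Δ·92+B reproduces V0=56.8274.

(0,0): Delta=0.9472 Bond=-30.3188
(1,0): Delta=0.7523 Bond=-25.6473
(1,1): Delta=0.9806 Bond=-42.6855
(2,0): Delta=0.0798 Bond=-1.9974
(2,1): Delta=0.8675 Bond=-43.1435
(2,2): Delta=1.0000 Bond=-57.5838
(3,0): Delta=0.0000 Bond=0.0000
(3,1): Delta=0.0934 Bond=-3.4156
(3,2): Delta=1.0000 Bond=-72.5556
(3,3): Delta=1.0000 Bond=-72.5556
V0=56.8274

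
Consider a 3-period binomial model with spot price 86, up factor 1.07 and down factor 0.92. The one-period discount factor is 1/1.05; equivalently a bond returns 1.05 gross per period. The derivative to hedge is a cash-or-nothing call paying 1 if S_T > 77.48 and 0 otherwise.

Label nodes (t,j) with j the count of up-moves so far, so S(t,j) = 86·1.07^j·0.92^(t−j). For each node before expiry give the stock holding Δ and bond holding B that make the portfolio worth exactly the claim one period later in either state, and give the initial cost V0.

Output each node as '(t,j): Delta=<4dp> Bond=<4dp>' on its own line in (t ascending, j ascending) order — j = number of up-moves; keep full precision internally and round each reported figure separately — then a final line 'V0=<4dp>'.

(0,0): Delta=0.0012 Bond=0.7543
(1,0): Delta=0.0107 Bond=0.0443
(1,1): Delta=0.0000 Bond=0.9070
(2,0): Delta=0.0916 Bond=-5.8413
(2,1): Delta=0.0000 Bond=0.9524
(2,2): Delta=0.0000 Bond=0.9524
V0=0.8618

No-arbitrage ⇒ martingale measure with p* = (R−d)/(u−d) = 0.8667.
Terminal payoffs: V(3,0)=0.0000, V(3,1)=1.0000, V(3,2)=1.0000, V(3,3)=1.0000
(2,0): S=72.7904. Δ = (V_up−V_dn)/(S_up−S_dn) = (1.0000−0.0000)/(77.8857−66.9672) = 0.0916. V = [p*·1.0000 + (1−p*)·0.0000]/1.05 = 0.8254. B = V − Δ·S = -5.8413.
(2,1): S=84.6584. Δ = (V_up−V_dn)/(S_up−S_dn) = (1.0000−1.0000)/(90.5845−77.8857) = 0.0000. V = [p*·1.0000 + (1−p*)·1.0000]/1.05 = 0.9524. B = V − Δ·S = 0.9524.
(2,2): S=98.4614. Δ = (V_up−V_dn)/(S_up−S_dn) = (1.0000−1.0000)/(105.3537−90.5845) = 0.0000. V = [p*·1.0000 + (1−p*)·1.0000]/1.05 = 0.9524. B = V − Δ·S = 0.9524.
(1,0): S=79.1200. Δ = (V_up−V_dn)/(S_up−S_dn) = (0.9524−0.8254)/(84.6584−72.7904) = 0.0107. V = [p*·0.9524 + (1−p*)·0.8254]/1.05 = 0.8909. B = V − Δ·S = 0.0443.
(1,1): S=92.0200. Δ = (V_up−V_dn)/(S_up−S_dn) = (0.9524−0.9524)/(98.4614−84.6584) = 0.0000. V = [p*·0.9524 + (1−p*)·0.9524]/1.05 = 0.9070. B = V − Δ·S = 0.9070.
(0,0): S=86.0000. Δ = (V_up−V_dn)/(S_up−S_dn) = (0.9070−0.8909)/(92.0200−79.1200) = 0.0012. V = [p*·0.9070 + (1−p*)·0.8909]/1.05 = 0.8618. B = V − Δ·S = 0.7543.
Root portfolio cost Δ·86+B reproduces V0=0.8618.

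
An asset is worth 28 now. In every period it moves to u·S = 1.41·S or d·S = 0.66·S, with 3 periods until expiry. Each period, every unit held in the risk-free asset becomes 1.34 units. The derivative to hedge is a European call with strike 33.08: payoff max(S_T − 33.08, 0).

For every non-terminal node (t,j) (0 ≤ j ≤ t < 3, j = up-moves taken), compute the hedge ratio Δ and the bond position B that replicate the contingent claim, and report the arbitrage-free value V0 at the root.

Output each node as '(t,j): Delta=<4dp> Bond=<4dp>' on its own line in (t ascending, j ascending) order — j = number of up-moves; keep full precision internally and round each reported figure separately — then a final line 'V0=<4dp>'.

No-arbitrage ⇒ martingale measure with p* = (R−d)/(u−d) = 0.9067.
At expiry t=3: V(3,0)=0.0000, V(3,1)=0.0000, V(3,2)=3.6601, V(3,3)=45.4102
(2,0): S=12.1968. Δ = (V_up−V_dn)/(S_up−S_dn) = (0.0000−0.0000)/(17.1975−8.0499) = 0.0000. V = [p*·0.0000 + (1−p*)·0.0000]/1.34 = 0.0000. B = V − Δ·S = 0.0000.
(2,1): S=26.0568. Δ = (V_up−V_dn)/(S_up−S_dn) = (3.6601−0.0000)/(36.7401−17.1975) = 0.1873. V = [p*·3.6601 + (1−p*)·0.0000]/1.34 = 2.4765. B = V − Δ·S = -2.4036.
(2,2): S=55.6668. Δ = (V_up−V_dn)/(S_up−S_dn) = (45.4102−3.6601)/(78.4902−36.7401) = 1.0000. V = [p*·45.4102 + (1−p*)·3.6601]/1.34 = 30.9802. B = V − Δ·S = -24.6866.
(1,0): S=18.4800. Δ = (V_up−V_dn)/(S_up−S_dn) = (2.4765−0.0000)/(26.0568−12.1968) = 0.1787. V = [p*·2.4765 + (1−p*)·0.0000]/1.34 = 1.6756. B = V − Δ·S = -1.6263.
(1,1): S=39.4800. Δ = (V_up−V_dn)/(S_up−S_dn) = (30.9802−2.4765)/(55.6668−26.0568) = 0.9626. V = [p*·30.9802 + (1−p*)·2.4765]/1.34 = 21.1342. B = V − Δ·S = -16.8708.
(0,0): S=28.0000. Δ = (V_up−V_dn)/(S_up−S_dn) = (21.1342−1.6756)/(39.4800−18.4800) = 0.9266. V = [p*·21.1342 + (1−p*)·1.6756]/1.34 = 14.4165. B = V − Δ·S = -11.5283.
Each (Δ,B) replicates both successor values, so the strategy is self-financing and V0 is arbitrage-free.

(0,0): Delta=0.9266 Bond=-11.5283
(1,0): Delta=0.1787 Bond=-1.6263
(1,1): Delta=0.9626 Bond=-16.8708
(2,0): Delta=0.0000 Bond=0.0000
(2,1): Delta=0.1873 Bond=-2.4036
(2,2): Delta=1.0000 Bond=-24.6866
V0=14.4165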